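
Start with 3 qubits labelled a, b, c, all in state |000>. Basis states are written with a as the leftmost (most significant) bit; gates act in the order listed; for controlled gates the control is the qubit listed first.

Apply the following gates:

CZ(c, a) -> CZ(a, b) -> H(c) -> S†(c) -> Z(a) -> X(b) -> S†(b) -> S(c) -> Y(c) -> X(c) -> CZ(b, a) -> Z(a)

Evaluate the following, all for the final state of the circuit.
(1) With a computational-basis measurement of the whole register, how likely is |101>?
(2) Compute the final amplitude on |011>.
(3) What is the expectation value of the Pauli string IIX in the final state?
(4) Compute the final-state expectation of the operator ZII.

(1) Outcome |101> occurs with probability 0.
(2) The final state's coefficient on |011> equals -sqrt(2)/2.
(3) In the final state, IIX has expectation -1.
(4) The expectation value of ZII is 1.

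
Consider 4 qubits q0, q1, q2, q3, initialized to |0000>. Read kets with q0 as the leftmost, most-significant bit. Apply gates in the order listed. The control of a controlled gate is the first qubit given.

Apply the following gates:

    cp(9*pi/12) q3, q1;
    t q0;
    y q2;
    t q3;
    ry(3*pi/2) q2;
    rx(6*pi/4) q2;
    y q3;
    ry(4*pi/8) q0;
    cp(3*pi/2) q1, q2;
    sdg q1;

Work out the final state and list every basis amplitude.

The resulting statevector has amplitude sqrt(2)*(-1 - I)/4 on |0001>, sqrt(2)*(-1 - I)/4 on |0011>, sqrt(2)*(-1 - I)/4 on |1001>, sqrt(2)*(-1 - I)/4 on |1011>, and 0 on every other basis state.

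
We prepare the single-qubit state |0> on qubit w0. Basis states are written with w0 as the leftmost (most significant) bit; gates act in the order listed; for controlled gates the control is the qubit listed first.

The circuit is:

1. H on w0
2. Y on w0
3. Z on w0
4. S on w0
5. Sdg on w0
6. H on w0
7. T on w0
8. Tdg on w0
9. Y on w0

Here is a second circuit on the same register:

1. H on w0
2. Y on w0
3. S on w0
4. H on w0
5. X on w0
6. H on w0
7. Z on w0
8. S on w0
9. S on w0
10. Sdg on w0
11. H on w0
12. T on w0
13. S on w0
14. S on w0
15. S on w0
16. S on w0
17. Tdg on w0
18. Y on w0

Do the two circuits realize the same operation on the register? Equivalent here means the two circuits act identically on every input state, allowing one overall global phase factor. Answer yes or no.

Yes — the two circuits implement the same unitary up to a global phase.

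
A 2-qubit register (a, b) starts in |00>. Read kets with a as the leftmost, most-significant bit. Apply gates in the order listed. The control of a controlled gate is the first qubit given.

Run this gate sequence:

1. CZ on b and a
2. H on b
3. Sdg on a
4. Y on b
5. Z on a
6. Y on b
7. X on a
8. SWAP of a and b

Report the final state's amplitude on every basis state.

After the circuit, the state carries amplitude 0 on |00>, sqrt(2)/2 on |01>, 0 on |10>, sqrt(2)/2 on |11>.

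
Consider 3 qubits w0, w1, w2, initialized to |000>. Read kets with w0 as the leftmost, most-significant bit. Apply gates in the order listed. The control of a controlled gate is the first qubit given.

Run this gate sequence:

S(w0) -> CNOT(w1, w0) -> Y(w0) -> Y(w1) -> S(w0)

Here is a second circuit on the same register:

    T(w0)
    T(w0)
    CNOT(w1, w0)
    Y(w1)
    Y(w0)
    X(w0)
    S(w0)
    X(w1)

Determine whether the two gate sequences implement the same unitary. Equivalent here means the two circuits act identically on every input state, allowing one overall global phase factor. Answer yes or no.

No: there is an input state on which the two circuits produce genuinely different outputs (not merely differing by a phase).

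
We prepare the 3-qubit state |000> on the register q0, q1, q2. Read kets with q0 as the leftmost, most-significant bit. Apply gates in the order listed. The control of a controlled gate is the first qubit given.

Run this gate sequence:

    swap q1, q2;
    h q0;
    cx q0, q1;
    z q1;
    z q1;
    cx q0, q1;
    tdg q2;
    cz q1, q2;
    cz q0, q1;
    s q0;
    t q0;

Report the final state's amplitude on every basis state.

The resulting statevector has amplitude sqrt(2)/2 on |000>, sqrt(2)*exp(3*I*pi/4)/2 on |100>, and 0 on every other basis state.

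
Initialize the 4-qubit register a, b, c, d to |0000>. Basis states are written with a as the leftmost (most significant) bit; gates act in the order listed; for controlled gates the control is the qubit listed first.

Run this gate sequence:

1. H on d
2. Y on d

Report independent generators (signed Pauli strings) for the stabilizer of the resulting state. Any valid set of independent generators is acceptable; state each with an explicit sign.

The final state is stabilized by the group generated by -IIIX, +ZIII, +IZII, +IIZI; other independent generating sets are equally valid.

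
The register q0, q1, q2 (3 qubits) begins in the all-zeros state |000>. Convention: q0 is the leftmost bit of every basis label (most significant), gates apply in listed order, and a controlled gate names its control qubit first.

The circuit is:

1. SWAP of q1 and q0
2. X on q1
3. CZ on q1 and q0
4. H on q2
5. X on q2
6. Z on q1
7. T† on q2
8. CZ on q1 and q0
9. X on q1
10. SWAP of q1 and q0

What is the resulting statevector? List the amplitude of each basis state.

The final amplitudes are -sqrt(2)/2 on |000>, sqrt(2)*exp(3*I*pi/4)/2 on |001>, and 0 on every other basis state.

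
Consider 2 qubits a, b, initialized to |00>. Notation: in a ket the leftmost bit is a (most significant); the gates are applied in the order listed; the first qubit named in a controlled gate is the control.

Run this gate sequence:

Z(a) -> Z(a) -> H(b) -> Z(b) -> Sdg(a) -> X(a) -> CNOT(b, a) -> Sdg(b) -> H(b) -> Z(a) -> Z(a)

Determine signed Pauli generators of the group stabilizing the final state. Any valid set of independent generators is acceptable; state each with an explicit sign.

The stabilizer group can be generated by -YZ, -ZX, among other valid generating sets.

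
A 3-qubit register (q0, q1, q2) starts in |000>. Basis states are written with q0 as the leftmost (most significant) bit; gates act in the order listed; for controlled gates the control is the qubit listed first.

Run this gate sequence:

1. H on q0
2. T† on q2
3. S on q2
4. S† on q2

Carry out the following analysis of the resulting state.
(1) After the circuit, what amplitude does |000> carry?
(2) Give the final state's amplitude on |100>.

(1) |000> carries amplitude sqrt(2)/2 in the final state.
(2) |100> carries amplitude sqrt(2)/2 in the final state.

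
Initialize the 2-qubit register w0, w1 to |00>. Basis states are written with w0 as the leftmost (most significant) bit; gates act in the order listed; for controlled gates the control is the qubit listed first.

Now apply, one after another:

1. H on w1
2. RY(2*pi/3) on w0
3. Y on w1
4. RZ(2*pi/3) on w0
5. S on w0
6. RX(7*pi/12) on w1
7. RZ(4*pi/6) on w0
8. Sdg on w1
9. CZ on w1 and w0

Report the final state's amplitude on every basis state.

The final amplitudes are -sqrt(2*sqrt(2) + 4)*exp(I*pi/3)/16 - sqrt(12 - 6*sqrt(2))*exp(I*pi/3)/16 - sqrt(4 - 2*sqrt(2))*exp(5*I*pi/6)/16 + sqrt(6*sqrt(2) + 12)*exp(5*I*pi/6)/16 on |00>, -sqrt(6*sqrt(2) + 12)*exp(I*pi/3)/16 - sqrt(2*sqrt(2) + 4)*exp(5*I*pi/6)/16 - sqrt(12 - 6*sqrt(2))*exp(5*I*pi/6)/16 + sqrt(4 - 2*sqrt(2))*exp(I*pi/3)/16 on |01>, -sqrt(6*sqrt(2) + 12)*exp(I*pi/6)/16 - 3*sqrt(4 - 2*sqrt(2))*exp(I*pi/6)/16 - sqrt(12 - 6*sqrt(2))*exp(2*I*pi/3)/16 + 3*sqrt(2*sqrt(2) + 4)*exp(2*I*pi/3)/16 on |10>, -sqrt(12 - 6*sqrt(2))*exp(I*pi/6)/16 + 3*sqrt(4 - 2*sqrt(2))*exp(2*I*pi/3)/16 + sqrt(6*sqrt(2) + 12)*exp(2*I*pi/3)/16 + 3*sqrt(2*sqrt(2) + 4)*exp(I*pi/6)/16 on |11>.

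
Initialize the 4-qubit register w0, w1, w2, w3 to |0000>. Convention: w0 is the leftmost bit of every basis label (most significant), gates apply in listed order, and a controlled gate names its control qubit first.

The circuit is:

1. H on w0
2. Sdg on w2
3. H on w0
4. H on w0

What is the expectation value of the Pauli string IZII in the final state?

In the final state, IZII has expectation 1. Key observation: the block from step 3 through step 4 cancels to the identity and can be dropped.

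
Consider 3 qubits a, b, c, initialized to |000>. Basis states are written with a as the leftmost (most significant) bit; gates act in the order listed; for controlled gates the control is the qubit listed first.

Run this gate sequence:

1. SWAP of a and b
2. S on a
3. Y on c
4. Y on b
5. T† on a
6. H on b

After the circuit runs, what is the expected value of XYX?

The expectation value of XYX is 0.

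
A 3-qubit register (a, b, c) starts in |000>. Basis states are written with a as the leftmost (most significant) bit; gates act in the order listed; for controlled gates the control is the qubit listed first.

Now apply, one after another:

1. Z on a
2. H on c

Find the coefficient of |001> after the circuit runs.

The amplitude on |001> is sqrt(2)/2.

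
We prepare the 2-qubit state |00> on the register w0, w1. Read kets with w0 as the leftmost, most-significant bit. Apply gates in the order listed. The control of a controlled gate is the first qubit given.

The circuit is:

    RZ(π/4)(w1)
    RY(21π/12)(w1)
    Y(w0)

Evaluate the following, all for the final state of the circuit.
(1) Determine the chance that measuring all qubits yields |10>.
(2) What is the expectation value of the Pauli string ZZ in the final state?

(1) Outcome |10> occurs with probability sqrt(2)/4 + 1/2.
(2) The observable ZZ averages to -sqrt(2)/2.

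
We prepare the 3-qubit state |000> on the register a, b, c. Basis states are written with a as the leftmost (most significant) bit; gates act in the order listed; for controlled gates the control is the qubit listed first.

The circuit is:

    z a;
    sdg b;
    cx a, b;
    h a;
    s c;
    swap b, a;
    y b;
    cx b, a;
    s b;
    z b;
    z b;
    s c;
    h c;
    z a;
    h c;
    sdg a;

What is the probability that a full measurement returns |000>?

The probability of measuring |000> is 1/2.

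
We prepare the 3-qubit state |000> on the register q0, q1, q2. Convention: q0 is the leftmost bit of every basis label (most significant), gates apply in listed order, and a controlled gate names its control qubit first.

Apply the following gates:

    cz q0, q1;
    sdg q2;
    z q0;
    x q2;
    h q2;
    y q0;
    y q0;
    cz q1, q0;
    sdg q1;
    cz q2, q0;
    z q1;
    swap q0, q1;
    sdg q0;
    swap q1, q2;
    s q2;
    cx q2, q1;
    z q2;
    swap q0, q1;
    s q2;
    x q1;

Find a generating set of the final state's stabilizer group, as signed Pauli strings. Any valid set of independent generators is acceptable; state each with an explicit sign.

One valid set of independent stabilizer generators is -XII, -IZI, +IIZ (any independent generating set of the same group is equally correct).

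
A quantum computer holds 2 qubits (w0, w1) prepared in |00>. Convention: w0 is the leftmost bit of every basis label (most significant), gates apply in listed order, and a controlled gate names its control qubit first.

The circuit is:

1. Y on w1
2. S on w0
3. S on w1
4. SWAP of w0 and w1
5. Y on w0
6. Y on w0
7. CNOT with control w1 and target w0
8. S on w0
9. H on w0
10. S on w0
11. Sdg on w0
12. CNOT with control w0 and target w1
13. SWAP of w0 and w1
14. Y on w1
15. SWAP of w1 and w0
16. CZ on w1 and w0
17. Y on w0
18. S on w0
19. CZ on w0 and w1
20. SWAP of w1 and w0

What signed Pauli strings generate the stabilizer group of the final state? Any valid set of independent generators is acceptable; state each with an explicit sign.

One valid set of independent stabilizer generators is +XY, +ZZ (any independent generating set of the same group is equally correct).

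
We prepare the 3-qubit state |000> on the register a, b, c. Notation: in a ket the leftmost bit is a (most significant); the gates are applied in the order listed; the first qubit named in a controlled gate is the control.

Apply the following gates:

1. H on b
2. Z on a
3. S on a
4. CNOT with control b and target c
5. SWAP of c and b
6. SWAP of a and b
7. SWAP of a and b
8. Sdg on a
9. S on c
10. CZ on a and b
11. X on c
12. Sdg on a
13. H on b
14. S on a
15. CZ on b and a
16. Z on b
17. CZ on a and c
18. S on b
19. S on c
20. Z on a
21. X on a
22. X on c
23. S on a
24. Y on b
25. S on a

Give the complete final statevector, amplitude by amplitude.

After the circuit, the state carries amplitude 0 on |000>, 0 on |001>, 0 on |010>, 0 on |011>, I/2 on |100>, -I/2 on |101>, 1/2 on |110>, 1/2 on |111>.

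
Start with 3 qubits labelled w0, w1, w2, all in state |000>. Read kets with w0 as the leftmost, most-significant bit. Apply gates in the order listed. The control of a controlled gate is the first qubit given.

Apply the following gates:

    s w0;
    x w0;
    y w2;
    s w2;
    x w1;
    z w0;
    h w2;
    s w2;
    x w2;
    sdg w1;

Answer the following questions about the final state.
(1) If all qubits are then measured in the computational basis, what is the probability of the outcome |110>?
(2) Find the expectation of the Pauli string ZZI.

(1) Outcome |110> occurs with probability 1/2.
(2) The expectation value of ZZI is 1.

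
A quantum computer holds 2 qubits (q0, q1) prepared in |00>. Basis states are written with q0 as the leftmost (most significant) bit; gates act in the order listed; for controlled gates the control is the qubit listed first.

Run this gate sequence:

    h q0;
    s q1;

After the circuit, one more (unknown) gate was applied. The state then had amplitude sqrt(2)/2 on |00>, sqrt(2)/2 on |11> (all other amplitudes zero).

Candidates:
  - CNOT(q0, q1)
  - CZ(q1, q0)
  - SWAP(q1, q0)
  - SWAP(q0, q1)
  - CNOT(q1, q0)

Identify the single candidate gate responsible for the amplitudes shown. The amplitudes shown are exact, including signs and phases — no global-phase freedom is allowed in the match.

It was CNOT(q0, q1) that produced the state shown.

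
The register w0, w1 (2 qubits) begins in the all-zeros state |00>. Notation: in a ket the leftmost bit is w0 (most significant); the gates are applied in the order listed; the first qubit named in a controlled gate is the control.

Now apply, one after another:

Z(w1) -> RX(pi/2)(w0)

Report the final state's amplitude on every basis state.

The final amplitudes are sqrt(2)/2 on |00>, 0 on |01>, -sqrt(2)*I/2 on |10>, 0 on |11>.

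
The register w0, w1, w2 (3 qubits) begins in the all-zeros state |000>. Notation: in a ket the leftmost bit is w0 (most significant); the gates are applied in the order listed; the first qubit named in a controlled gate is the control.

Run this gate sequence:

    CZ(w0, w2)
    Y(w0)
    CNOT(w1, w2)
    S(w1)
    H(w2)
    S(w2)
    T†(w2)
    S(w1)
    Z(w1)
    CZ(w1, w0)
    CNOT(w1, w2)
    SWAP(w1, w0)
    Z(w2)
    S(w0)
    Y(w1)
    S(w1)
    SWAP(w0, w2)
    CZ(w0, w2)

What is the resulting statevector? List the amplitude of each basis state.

The final amplitudes are sqrt(2)/2 on |000>, -sqrt(2)*exp(I*pi/4)/2 on |100>, and 0 on every other basis state.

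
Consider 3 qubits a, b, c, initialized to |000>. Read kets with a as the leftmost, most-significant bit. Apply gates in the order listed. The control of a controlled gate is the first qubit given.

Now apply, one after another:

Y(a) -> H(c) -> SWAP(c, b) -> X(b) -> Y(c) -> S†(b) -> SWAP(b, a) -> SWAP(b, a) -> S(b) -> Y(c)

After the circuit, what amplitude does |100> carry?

|100> carries amplitude sqrt(2)*I/2 in the final state. Key observation: the block from step 5 through step 10 cancels to the identity and can be dropped.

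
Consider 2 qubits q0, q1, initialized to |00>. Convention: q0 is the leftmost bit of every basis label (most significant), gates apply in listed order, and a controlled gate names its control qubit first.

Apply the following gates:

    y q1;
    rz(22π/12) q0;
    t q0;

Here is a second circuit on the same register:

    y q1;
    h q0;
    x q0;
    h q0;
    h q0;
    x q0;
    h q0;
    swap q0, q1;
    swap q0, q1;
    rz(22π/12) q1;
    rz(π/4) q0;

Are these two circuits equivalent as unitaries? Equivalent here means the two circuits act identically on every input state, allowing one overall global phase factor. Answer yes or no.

No — the two circuits implement different unitaries, even allowing a global phase.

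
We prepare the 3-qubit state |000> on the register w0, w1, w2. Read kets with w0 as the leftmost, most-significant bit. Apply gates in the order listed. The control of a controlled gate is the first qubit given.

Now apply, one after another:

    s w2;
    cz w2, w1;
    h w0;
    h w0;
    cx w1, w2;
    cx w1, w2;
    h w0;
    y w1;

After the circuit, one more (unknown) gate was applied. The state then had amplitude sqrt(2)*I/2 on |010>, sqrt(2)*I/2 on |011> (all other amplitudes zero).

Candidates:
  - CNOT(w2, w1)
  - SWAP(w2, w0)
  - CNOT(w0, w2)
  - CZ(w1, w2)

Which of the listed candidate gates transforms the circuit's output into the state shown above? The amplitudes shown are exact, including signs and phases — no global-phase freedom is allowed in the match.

The unique candidate consistent with the amplitudes is SWAP(w2, w0). Key observation: the block from step 4 through step 7 cancels to the identity and can be dropped.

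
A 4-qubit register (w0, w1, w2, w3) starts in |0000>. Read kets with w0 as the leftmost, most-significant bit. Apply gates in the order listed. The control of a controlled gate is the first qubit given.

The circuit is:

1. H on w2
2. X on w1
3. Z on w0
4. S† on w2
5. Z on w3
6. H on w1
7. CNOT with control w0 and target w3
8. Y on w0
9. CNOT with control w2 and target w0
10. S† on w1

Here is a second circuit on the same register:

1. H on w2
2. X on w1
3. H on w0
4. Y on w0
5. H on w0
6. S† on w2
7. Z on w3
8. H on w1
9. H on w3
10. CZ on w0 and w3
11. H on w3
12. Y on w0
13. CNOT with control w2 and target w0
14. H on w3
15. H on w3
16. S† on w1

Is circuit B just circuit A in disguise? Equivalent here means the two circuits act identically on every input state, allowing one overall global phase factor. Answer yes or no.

No — the two circuits implement different unitaries, even allowing a global phase.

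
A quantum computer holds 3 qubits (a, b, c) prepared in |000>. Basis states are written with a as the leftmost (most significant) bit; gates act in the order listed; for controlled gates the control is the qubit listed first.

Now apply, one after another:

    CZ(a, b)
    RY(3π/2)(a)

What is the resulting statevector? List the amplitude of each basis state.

The final amplitudes are -sqrt(2)/2 on |000>, sqrt(2)/2 on |100>, and 0 on every other basis state.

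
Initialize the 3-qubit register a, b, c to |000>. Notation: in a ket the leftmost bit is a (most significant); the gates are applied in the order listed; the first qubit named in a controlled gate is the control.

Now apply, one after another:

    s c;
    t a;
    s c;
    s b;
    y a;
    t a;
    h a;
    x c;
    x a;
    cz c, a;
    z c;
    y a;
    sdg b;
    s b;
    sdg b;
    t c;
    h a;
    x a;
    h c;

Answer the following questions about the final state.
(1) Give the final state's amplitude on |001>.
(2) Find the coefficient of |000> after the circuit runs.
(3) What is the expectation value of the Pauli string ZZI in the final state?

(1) The final state's coefficient on |001> equals -sqrt(2)*I/2. Key observation: steps 14-15 multiply out to the identity, so the circuit reduces to the remaining gates.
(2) |000> carries amplitude sqrt(2)*I/2 in the final state.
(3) In the final state, ZZI has expectation 1.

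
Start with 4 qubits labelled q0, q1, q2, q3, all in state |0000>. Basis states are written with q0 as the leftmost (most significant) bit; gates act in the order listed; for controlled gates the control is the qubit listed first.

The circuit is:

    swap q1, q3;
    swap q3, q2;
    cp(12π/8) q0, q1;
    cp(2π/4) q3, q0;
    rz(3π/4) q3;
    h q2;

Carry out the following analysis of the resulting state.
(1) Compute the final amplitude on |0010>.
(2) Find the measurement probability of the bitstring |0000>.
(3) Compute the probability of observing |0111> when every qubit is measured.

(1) The amplitude on |0010> is -sqrt(2)*exp(5*I*pi/8)/2.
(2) The probability of measuring |0000> is 1/2.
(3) Outcome |0111> occurs with probability 0.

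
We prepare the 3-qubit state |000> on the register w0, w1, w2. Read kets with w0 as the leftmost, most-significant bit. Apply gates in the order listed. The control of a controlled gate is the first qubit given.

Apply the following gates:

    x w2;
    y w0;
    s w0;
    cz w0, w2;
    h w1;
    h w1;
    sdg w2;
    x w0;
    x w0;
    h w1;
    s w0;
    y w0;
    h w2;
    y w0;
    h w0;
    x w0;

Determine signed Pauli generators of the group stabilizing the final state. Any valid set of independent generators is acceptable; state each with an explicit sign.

One valid set of independent stabilizer generators is -XII, +IXI, -IIX (any independent generating set of the same group is equally correct).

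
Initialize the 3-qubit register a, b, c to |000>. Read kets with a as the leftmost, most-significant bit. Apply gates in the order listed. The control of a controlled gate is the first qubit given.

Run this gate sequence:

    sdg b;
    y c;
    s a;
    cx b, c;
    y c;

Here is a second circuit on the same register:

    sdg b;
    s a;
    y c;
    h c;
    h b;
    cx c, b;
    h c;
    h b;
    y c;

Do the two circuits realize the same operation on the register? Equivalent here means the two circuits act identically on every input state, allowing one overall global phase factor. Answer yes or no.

Yes, they are equivalent — the unitaries differ by at most a global phase.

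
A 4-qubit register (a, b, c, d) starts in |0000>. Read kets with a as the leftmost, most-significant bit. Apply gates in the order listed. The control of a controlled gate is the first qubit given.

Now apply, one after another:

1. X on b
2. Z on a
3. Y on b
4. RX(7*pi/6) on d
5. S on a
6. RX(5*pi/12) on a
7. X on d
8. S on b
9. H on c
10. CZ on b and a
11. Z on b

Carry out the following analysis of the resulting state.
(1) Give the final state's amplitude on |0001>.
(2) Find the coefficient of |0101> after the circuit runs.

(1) The amplitude on |0001> is I*(-sqrt(sqrt(2) + 2)/16 - sqrt(6 - 3*sqrt(2))/16 + 3*sqrt(2 - sqrt(2))/16 + sqrt(3*sqrt(2) + 6)/16).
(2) The amplitude on |0101> is 0.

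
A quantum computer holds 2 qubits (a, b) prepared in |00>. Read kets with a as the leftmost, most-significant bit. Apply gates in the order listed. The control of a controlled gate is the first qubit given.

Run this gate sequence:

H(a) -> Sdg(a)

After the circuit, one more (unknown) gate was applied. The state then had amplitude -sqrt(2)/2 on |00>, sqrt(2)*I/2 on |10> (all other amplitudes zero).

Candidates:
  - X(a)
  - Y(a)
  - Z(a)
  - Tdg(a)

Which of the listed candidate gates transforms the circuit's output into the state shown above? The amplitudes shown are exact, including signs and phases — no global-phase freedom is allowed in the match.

It was Y(a) that produced the state shown.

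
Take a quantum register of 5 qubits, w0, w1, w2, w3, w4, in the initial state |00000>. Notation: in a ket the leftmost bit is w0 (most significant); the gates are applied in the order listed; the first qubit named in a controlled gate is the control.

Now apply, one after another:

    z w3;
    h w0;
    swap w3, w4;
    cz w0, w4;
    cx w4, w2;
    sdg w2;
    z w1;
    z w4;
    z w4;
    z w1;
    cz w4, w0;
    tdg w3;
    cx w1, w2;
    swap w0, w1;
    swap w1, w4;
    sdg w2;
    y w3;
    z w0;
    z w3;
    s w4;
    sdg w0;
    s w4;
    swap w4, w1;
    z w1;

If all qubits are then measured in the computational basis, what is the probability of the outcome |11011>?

A full measurement returns |11011> with probability 0. Key observation: steps 7-10 multiply out to the identity, so the circuit reduces to the remaining gates.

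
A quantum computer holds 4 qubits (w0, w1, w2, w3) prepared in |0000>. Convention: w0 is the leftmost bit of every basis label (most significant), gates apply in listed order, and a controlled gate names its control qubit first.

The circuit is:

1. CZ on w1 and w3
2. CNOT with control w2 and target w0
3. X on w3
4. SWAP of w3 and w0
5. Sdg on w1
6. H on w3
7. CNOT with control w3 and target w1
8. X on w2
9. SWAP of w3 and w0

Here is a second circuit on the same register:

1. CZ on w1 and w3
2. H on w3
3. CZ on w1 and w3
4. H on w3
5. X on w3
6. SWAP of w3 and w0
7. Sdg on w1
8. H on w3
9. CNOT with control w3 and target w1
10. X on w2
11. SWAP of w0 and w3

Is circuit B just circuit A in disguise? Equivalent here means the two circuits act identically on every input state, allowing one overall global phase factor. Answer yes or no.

No: there is an input state on which the two circuits produce genuinely different outputs (not merely differing by a phase).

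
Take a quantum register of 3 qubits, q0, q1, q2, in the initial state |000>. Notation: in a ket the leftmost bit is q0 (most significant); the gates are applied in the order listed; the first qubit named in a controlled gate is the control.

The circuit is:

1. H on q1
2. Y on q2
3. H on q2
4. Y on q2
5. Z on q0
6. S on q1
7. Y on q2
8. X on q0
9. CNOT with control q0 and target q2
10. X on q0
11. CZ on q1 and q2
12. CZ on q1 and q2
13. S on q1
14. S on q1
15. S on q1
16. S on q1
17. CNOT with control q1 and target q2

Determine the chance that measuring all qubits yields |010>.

Outcome |010> occurs with probability 1/4. Key observation: gates 13-16 undo each other exactly, leaving only the rest of the circuit to track.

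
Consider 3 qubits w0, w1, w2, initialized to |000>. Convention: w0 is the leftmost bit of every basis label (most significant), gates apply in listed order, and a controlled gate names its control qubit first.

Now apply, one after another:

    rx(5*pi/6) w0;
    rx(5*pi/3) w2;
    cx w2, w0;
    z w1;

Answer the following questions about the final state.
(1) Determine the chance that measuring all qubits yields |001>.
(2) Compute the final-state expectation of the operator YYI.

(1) Outcome |001> occurs with probability sqrt(3)/16 + 1/8.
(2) The expectation value of YYI is 0.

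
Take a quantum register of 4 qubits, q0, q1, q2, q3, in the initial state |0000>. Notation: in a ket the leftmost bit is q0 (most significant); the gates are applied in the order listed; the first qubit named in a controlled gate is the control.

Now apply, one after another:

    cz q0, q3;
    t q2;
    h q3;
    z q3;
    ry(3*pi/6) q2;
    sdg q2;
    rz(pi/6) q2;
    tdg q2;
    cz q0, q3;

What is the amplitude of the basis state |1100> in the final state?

The amplitude on |1100> is 0.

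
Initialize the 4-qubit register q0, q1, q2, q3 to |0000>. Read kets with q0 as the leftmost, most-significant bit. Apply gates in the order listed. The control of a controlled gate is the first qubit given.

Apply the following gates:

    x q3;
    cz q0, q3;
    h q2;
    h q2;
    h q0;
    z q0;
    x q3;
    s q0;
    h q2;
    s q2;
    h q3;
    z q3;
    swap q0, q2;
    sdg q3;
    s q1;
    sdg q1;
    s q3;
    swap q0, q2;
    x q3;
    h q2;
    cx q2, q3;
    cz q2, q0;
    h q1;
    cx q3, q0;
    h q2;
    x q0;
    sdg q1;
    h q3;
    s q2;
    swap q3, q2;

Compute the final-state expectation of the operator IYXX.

The expectation value of IYXX is 0. Key observation: gates 13-18 undo each other exactly, leaving only the rest of the circuit to track.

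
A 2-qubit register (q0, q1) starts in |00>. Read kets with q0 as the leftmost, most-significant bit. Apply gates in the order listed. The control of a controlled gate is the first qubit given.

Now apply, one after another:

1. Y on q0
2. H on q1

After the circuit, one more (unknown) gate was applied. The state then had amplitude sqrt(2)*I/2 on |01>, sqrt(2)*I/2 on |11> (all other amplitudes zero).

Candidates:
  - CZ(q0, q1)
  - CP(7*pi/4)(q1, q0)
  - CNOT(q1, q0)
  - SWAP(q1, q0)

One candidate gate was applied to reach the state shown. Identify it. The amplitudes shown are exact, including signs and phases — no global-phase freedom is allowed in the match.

The unique candidate consistent with the amplitudes is SWAP(q1, q0).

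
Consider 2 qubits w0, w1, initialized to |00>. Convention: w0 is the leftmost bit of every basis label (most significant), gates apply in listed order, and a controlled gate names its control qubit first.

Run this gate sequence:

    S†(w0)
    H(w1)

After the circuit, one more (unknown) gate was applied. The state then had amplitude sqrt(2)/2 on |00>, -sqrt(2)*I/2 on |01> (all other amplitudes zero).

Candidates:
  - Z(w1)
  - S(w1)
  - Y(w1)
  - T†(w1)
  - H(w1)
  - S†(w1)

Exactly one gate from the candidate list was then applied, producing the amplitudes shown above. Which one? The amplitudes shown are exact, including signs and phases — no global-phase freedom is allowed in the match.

The unique candidate consistent with the amplitudes is S†(w1).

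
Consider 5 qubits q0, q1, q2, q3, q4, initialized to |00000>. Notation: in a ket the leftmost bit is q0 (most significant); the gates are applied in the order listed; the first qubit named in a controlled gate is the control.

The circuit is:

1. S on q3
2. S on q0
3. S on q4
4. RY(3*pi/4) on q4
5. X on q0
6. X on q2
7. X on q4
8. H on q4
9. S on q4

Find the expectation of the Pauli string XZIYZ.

The observable XZIYZ averages to 0.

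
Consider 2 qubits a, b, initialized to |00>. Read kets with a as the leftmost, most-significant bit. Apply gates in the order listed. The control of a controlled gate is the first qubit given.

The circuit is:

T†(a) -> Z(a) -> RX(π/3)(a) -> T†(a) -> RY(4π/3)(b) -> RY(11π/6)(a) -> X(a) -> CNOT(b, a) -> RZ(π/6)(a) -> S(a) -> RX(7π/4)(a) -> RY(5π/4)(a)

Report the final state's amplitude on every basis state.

The final amplitudes are -3*sqrt(2)*I*sqrt(1/2 - sqrt(2)/4)*sqrt(sqrt(2)/4 + 1/2)*exp(-I*pi/12)/16 - sqrt(3)*I*exp(-I*pi/6)/32 + sqrt(6)*sqrt(1/2 - sqrt(2)/4)*sqrt(sqrt(2)/4 + 1/2)*exp(-I*pi/3)/16 - sqrt(2)*I*exp(-I*pi/6)/32 + sqrt(6)*exp(-I*pi/6)/32 - 3*sqrt(2)*exp(I*pi/12)/32 - sqrt(6)*I*sqrt(1/2 - sqrt(2)/4)*sqrt(sqrt(2)/4 + 1/2)*exp(-I*pi/3)/16 + sqrt(2)*sqrt(1/2 - sqrt(2)/4)*sqrt(sqrt(2)/4 + 1/2)*exp(-I*pi/3)/16 + sqrt(3)*exp(-I*pi/6)/32 - sqrt(6)*exp(I*pi/12)/32 - sqrt(2)*I*sqrt(1/2 - sqrt(2)/4)*sqrt(sqrt(2)/4 + 1/2)*exp(-I*pi/3)/16 + sqrt(6)*sqrt(1/2 - sqrt(2)/4)*sqrt(sqrt(2)/4 + 1/2)*exp(-I*pi/12)/16 + sqrt(3)*exp(I*pi/12)/32 - exp(-I*pi/6)/32 - sqrt(2)*exp(-I*pi/6)/32 + 3*exp(I*pi/12)/32 - 3*sqrt(2)*sqrt(1/2 - sqrt(2)/4)*sqrt(sqrt(2)/4 + 1/2)*exp(-I*pi/12)/16 + I*exp(-I*pi/6)/32 + sqrt(3)*I*exp(I*pi/12)/32 + sqrt(6)*I*sqrt(1/2 - sqrt(2)/4)*sqrt(sqrt(2)/4 + 1/2)*exp(-I*pi/12)/16 + sqrt(6)*I*exp(-I*pi/6)/32 + sqrt(6)*I*exp(I*pi/12)/32 + 3*I*exp(I*pi/12)/32 + 3*sqrt(2)*I*exp(I*pi/12)/32 on |00>, -3*sqrt(6)*I*sqrt(1/2 - sqrt(2)/4)*sqrt(sqrt(2)/4 + 1/2)*exp(-I*pi/12)/16 - 3*sqrt(2)*I*exp(I*pi/12)/32 - 3*sqrt(2)*I*exp(-I*pi/6)/32 - 3*sqrt(2)*I*sqrt(1/2 - sqrt(2)/4)*sqrt(sqrt(2)/4 + 1/2)*exp(-I*pi/12)/16 - 3*I*exp(I*pi/12)/32 - sqrt(6)*I*exp(-I*pi/6)/32 - 3*sqrt(6)*exp(I*pi/12)/32 + sqrt(6)*sqrt(1/2 - sqrt(2)/4)*sqrt(sqrt(2)/4 + 1/2)*exp(-I*pi/3)/16 - sqrt(6)*I*sqrt(1/2 - sqrt(2)/4)*sqrt(sqrt(2)/4 + 1/2)*exp(-I*pi/3)/16 - 3*exp(I*pi/12)/32 - 3*sqrt(2)*sqrt(1/2 - sqrt(2)/4)*sqrt(sqrt(2)/4 + 1/2)*exp(-I*pi/12)/16 - sqrt(3)*exp(-I*pi/6)/32 + 3*sqrt(2)*exp(I*pi/12)/32 - sqrt(6)*exp(-I*pi/6)/32 - 3*sqrt(6)*sqrt(1/2 - sqrt(2)/4)*sqrt(sqrt(2)/4 + 1/2)*exp(-I*pi/12)/16 + 3*sqrt(3)*exp(I*pi/12)/32 + sqrt(3)*I*exp(-I*pi/6)/32 - 3*exp(-I*pi/6)/32 + 3*sqrt(2)*I*sqrt(1/2 - sqrt(2)/4)*sqrt(sqrt(2)/4 + 1/2)*exp(-I*pi/3)/16 - 3*sqrt(2)*exp(-I*pi/6)/32 - 3*sqrt(2)*sqrt(1/2 - sqrt(2)/4)*sqrt(sqrt(2)/4 + 1/2)*exp(-I*pi/3)/16 + 3*I*exp(-I*pi/6)/32 + 3*sqrt(3)*I*exp(I*pi/12)/32 + 3*sqrt(6)*I*exp(I*pi/12)/32 on |01>, -3*sqrt(2)*I*exp(-I*pi/12)/32 + sqrt(6)*exp(-I*pi/3)/32 - sqrt(3)*I*exp(-I*pi/12)/32 - sqrt(6)*I*sqrt(1/2 - sqrt(2)/4)*sqrt(sqrt(2)/4 + 1/2)*exp(-I*pi/6)/16 + sqrt(2)*exp(-I*pi/3)/32 + 3*sqrt(2)*exp(-I*pi/12)/32 + sqrt(6)*sqrt(1/2 - sqrt(2)/4)*sqrt(sqrt(2)/4 + 1/2)*exp(-I*pi/6)/16 + 3*exp(-I*pi/12)/32 - sqrt(3)*exp(-I*pi/12)/32 + sqrt(6)*sqrt(1/2 - sqrt(2)/4)*sqrt(sqrt(2)/4 + 1/2)*exp(I*pi/12)/16 - sqrt(2)*sqrt(1/2 - sqrt(2)/4)*sqrt(sqrt(2)/4 + 1/2)*exp(-I*pi/6)/16 + I*exp(-I*pi/3)/32 - sqrt(6)*exp(-I*pi/12)/32 + sqrt(2)*I*exp(-I*pi/3)/32 + 3*sqrt(2)*sqrt(1/2 - sqrt(2)/4)*sqrt(sqrt(2)/4 + 1/2)*exp(I*pi/12)/16 - exp(-I*pi/3)/32 + sqrt(2)*I*sqrt(1/2 - sqrt(2)/4)*sqrt(sqrt(2)/4 + 1/2)*exp(-I*pi/6)/16 + sqrt(3)*I*exp(-I*pi/3)/32 + sqrt(6)*I*exp(-I*pi/3)/32 - sqrt(3)*exp(-I*pi/3)/32 + sqrt(6)*I*sqrt(1/2 - sqrt(2)/4)*sqrt(sqrt(2)/4 + 1/2)*exp(I*pi/12)/16 + sqrt(6)*I*exp(-I*pi/12)/32 + 3*I*exp(-I*pi/12)/32 + 3*sqrt(2)*I*sqrt(1/2 - sqrt(2)/4)*sqrt(sqrt(2)/4 + 1/2)*exp(I*pi/12)/16 on |10>, -3*sqrt(6)*I*exp(-I*pi/12)/32 - 3*sqrt(2)*I*exp(-I*pi/12)/32 - 3*sqrt(2)*I*sqrt(1/2 - sqrt(2)/4)*sqrt(sqrt(2)/4 + 1/2)*exp(I*pi/12)/16 + 3*exp(-I*pi/3)/32 - 3*sqrt(2)*I*exp(-I*pi/3)/32 + sqrt(6)*exp(-I*pi/3)/32 + 3*sqrt(6)*exp(-I*pi/12)/32 - 3*I*exp(-I*pi/3)/32 + 3*sqrt(3)*exp(-I*pi/12)/32 + 3*sqrt(2)*exp(-I*pi/12)/32 - 3*sqrt(2)*sqrt(1/2 - sqrt(2)/4)*sqrt(sqrt(2)/4 + 1/2)*exp(I*pi/12)/16 + 3*exp(-I*pi/12)/32 - sqrt(6)*sqrt(1/2 - sqrt(2)/4)*sqrt(sqrt(2)/4 + 1/2)*exp(-I*pi/6)/16 + sqrt(3)*I*exp(-I*pi/3)/32 + sqrt(6)*I*exp(-I*pi/3)/32 + 3*sqrt(6)*sqrt(1/2 - sqrt(2)/4)*sqrt(sqrt(2)/4 + 1/2)*exp(I*pi/12)/16 - sqrt(3)*exp(-I*pi/3)/32 + sqrt(6)*I*sqrt(1/2 - sqrt(2)/4)*sqrt(sqrt(2)/4 + 1/2)*exp(-I*pi/6)/16 - 3*sqrt(2)*sqrt(1/2 - sqrt(2)/4)*sqrt(sqrt(2)/4 + 1/2)*exp(-I*pi/6)/16 + 3*sqrt(2)*I*sqrt(1/2 - sqrt(2)/4)*sqrt(sqrt(2)/4 + 1/2)*exp(-I*pi/6)/16 + 3*I*exp(-I*pi/12)/32 - 3*sqrt(2)*exp(-I*pi/3)/32 + 3*sqrt(6)*I*sqrt(1/2 - sqrt(2)/4)*sqrt(sqrt(2)/4 + 1/2)*exp(I*pi/12)/16 + 3*sqrt(3)*I*exp(-I*pi/12)/32 on |11>.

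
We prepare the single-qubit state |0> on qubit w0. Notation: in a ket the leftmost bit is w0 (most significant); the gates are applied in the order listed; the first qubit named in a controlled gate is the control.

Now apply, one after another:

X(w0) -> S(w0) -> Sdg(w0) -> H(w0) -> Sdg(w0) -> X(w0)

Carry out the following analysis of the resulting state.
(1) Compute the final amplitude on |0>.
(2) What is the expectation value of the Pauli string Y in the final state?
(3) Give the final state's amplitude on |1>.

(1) |0> carries amplitude sqrt(2)*I/2 in the final state.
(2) The observable Y averages to -1.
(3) |1> carries amplitude sqrt(2)/2 in the final state.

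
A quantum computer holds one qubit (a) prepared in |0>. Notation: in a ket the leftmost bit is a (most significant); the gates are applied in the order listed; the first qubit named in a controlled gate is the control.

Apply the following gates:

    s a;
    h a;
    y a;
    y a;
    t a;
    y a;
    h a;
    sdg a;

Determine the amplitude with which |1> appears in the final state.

|1> carries amplitude -1/2 - exp(I*pi/4)/2 in the final state.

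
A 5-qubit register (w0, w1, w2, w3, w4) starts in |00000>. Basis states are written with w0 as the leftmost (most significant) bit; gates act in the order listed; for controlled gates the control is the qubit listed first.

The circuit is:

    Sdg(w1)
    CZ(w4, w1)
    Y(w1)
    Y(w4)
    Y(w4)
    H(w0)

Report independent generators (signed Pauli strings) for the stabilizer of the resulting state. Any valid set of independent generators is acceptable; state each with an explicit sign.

One valid set of independent stabilizer generators is +XIIII, -IZIII, +IIZII, +IIIZI, +IIIIZ (any independent generating set of the same group is equally correct).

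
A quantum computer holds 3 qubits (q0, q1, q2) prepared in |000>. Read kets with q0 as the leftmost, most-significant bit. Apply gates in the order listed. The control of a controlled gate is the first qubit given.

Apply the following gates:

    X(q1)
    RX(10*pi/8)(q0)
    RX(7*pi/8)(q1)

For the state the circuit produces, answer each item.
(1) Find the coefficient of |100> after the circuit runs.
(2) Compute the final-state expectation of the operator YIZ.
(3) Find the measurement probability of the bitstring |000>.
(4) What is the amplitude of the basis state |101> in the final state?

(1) The final state's coefficient on |100> equals -sqrt(sqrt(2) + 2)*cos(pi/16)/2.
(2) The observable YIZ averages to 2*sqrt(1/2 - sqrt(2)/4)*sqrt(sqrt(2)/4 + 1/2)*cos(7*pi/16)**2 + 2*sqrt(1/2 - sqrt(2)/4)*sqrt(sqrt(2)/4 + 1/2)*sin(7*pi/16)**2.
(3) Outcome |000> occurs with probability (2 - sqrt(2))*(sqrt(sqrt(2) + 2) + 2)/16.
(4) |101> carries amplitude 0 in the final state.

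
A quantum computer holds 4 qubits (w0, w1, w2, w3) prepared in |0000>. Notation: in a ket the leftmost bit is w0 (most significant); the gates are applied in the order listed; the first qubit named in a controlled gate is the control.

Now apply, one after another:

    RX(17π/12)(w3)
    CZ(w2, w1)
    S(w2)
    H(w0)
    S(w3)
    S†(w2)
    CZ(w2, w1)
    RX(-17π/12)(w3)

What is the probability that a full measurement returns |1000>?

The probability of measuring |1000> is 3/8 - sqrt(3)/16.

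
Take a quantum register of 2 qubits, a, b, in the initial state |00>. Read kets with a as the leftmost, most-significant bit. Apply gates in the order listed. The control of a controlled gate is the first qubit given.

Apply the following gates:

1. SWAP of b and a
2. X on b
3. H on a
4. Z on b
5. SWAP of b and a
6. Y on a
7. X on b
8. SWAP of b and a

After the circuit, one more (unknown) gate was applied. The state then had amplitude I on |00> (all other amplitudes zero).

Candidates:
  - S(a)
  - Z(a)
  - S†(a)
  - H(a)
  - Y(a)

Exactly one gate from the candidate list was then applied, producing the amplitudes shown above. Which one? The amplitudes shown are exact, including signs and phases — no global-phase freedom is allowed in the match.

It was H(a) that produced the state shown.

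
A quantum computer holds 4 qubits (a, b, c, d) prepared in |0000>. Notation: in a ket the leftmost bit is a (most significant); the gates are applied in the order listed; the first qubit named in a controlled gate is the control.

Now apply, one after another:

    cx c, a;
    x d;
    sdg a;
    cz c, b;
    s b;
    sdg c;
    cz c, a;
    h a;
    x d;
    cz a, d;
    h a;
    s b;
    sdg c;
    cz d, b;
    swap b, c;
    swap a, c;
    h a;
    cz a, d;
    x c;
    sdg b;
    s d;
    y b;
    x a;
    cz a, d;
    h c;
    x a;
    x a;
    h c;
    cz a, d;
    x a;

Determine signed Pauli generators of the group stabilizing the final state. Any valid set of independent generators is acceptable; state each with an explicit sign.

The final state is stabilized by the group generated by +XIII, -IZII, -IIZI, +IIIZ; other independent generating sets are equally valid. Key observation: gates 23-30 undo each other exactly, leaving only the rest of the circuit to track.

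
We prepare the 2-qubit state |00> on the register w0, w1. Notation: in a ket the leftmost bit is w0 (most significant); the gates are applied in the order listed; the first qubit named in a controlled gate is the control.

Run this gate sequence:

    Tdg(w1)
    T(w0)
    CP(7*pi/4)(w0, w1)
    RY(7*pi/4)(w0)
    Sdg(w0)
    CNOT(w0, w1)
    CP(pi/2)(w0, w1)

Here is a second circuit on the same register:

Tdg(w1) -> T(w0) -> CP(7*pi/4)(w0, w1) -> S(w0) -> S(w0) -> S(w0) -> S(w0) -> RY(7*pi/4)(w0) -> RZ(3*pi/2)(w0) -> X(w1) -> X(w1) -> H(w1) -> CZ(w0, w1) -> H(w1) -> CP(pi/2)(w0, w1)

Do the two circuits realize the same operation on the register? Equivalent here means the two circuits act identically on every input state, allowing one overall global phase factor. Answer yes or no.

Yes, they are equivalent — the unitaries differ by at most a global phase.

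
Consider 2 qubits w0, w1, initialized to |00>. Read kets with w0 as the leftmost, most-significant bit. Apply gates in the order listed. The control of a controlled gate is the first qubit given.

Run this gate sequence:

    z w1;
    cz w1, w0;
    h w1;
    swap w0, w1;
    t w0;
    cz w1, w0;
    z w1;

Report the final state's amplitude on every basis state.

The final amplitudes are sqrt(2)/2 on |00>, 0 on |01>, sqrt(2)*exp(I*pi/4)/2 on |10>, 0 on |11>.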